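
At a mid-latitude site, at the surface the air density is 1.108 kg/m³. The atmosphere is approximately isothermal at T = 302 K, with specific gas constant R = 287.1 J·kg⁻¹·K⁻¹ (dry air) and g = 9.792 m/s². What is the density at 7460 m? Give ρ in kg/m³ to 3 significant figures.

ρ ≈ 0.477 kg/m³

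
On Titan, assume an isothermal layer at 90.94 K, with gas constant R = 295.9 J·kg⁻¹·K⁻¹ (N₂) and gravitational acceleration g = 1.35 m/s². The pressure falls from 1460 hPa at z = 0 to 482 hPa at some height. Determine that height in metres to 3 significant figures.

z ≈ 22100 m

Scale height: H = RT/g = 295.9 × 90.94 / 1.35 = 19933 m.
Invert the barometric formula: z = H ln(P₀/P).
P₀/P = 1460/482 = 3.0290; ln(3.0290) = 1.1082.
z = 19933 × 1.1082 = 22090 m.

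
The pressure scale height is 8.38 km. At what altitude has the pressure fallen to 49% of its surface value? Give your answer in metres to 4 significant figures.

z ≈ 5978 m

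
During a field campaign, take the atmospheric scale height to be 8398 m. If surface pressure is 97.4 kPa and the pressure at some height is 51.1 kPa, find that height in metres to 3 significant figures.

z ≈ 5420 m

Invert the barometric formula: z = H ln(P₀/P).
P₀/P = 97.4/51.1 = 1.9061; ln(1.9061) = 0.64506.
z = 8398.0 × 0.64506 = 5417.2 m.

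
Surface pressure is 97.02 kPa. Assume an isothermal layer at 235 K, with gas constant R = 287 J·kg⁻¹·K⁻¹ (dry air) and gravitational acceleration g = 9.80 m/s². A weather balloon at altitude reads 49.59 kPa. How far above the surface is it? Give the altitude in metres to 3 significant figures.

z ≈ 4620 m

Scale height: H = RT/g = 287 × 235 / 9.80 = 6882.1 m.
Invert the barometric formula: z = H ln(P₀/P).
P₀/P = 97.02/49.59 = 1.9564; ln(1.9564) = 0.67111.
z = 6882.1 × 0.67111 = 4618.6 m.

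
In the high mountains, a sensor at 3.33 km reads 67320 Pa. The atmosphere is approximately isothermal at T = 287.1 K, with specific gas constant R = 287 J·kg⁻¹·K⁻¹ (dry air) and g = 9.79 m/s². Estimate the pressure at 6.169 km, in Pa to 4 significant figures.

Scale height: H = RT/g = 287 × 287.1 / 9.79 = 8416.5 m.
Between two levels, P₂ = P₁ exp(−Δz/H) with Δz = z₂ − z₁.
Δz = 6169.0 − 3330.0 = 2839.0 m; Δz/H = 2839.0/8416.5 = 0.33731.
P₂ = 67320 × exp(−0.33731) = 67320 × 0.71369 = 48046 Pa.

P ≈ 48050 Pa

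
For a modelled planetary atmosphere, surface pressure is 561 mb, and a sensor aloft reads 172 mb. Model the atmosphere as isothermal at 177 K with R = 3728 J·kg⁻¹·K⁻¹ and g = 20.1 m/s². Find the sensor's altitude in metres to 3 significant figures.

Scale height: H = RT/g = 3728 × 177 / 20.1 = 32829 m.
Invert the barometric formula: z = H ln(P₀/P).
P₀/P = 561/172 = 3.2616; ln(3.2616) = 1.1822.
z = 32829 × 1.1822 = 38810 m.

z ≈ 38800 m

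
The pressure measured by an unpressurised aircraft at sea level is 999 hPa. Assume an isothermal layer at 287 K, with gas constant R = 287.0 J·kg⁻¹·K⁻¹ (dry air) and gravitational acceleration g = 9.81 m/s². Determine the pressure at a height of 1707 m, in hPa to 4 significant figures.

P ≈ 815.2 hPa

Scale height: H = RT/g = 287.0 × 287 / 9.81 = 8396.4 m.
Barometric formula: P = P₀ exp(−z/H).
z/H = 1707.0/8396.4 = 0.20330; exp(−0.20330) = 0.81603.
P = 999 × 0.81603 = 815.21 hPa.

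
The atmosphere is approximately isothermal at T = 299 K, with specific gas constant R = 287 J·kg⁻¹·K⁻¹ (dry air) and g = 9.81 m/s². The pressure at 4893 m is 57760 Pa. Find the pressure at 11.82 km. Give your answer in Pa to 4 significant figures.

Scale height: H = RT/g = 287 × 299 / 9.81 = 8747.5 m.
Between two levels, P₂ = P₁ exp(−Δz/H) with Δz = z₂ − z₁.
Δz = 11820 − 4893.0 = 6927.0 m; Δz/H = 6927.0/8747.5 = 0.79188.
P₂ = 57760 × exp(−0.79188) = 57760 × 0.45299 = 26165 Pa.

P ≈ 26160 Pa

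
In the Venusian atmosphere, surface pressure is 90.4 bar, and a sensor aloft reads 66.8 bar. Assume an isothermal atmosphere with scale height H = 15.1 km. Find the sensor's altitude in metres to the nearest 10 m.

Invert the barometric formula: z = H ln(P₀/P).
P₀/P = 90.4/66.8 = 1.3533; ln(1.3533) = 0.30255.
z = 15100 × 0.30255 = 4568.5 m.

z ≈ 4570 m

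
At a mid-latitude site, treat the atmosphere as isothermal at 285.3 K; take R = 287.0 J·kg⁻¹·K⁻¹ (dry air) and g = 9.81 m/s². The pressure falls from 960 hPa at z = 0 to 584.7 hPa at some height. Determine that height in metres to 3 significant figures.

Scale height: H = RT/g = 287.0 × 285.3 / 9.81 = 8346.7 m.
Invert the barometric formula: z = H ln(P₀/P).
P₀/P = 960/584.7 = 1.6419; ln(1.6419) = 0.49585.
z = 8346.7 × 0.49585 = 4138.7 m.

z ≈ 4140 m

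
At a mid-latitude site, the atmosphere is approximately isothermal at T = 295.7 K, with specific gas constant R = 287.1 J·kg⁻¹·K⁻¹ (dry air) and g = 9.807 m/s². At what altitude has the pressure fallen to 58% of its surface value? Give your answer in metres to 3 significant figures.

Scale height: H = RT/g = 287.1 × 295.7 / 9.807 = 8656.6 m.
Set P/P₀ = exp(−z/H) = 0.58, so z = −H ln(0.58).
−ln(0.58) = 0.54473; z = 8656.6 × 0.54473 = 4715.5 m.

z ≈ 4720 m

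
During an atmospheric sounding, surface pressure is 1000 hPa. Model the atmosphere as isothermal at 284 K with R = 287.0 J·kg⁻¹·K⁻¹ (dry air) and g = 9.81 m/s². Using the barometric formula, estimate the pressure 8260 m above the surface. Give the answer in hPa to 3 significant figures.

Scale height: H = RT/g = 287.0 × 284 / 9.81 = 8308.7 m.
Barometric formula: P = P₀ exp(−z/H).
z/H = 8260.0/8308.7 = 0.99414; exp(−0.99414) = 0.37004.
P = 1000 × 0.37004 = 370.04 hPa.

P ≈ 370 hPa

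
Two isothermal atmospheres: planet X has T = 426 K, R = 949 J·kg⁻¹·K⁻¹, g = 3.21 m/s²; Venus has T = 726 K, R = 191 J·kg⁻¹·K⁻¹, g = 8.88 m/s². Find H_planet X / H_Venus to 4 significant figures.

H_planet X/H_Venus ≈ 8.065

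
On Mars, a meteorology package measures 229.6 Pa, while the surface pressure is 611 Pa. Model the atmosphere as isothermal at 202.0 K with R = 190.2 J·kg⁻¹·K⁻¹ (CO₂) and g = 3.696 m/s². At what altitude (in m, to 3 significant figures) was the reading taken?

Scale height: H = RT/g = 190.2 × 202.0 / 3.696 = 10395 m.
Invert the barometric formula: z = H ln(P₀/P).
P₀/P = 611/229.6 = 2.6611; ln(2.6611) = 0.97874.
z = 10395 × 0.97874 = 10174 m.

z ≈ 10200 m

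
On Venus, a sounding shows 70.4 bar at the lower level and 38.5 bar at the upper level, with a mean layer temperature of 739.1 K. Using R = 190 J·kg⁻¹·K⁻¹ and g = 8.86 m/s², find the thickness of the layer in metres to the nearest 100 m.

Δz ≈ 9600 m

Hypsometric equation: Δz = (R T̄/g) ln(P₁/P₂).
R T̄/g = 190 × 739.1 / 8.86 = 15850 m.
ln(70.4/38.5) = ln(1.8286) = 0.60355.
Δz = 15850 × 0.60355 = 9566.3 m.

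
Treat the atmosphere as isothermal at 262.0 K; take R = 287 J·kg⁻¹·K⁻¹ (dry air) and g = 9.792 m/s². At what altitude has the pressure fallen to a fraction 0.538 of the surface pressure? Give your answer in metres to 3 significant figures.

Scale height: H = RT/g = 287 × 262.0 / 9.792 = 7679.1 m.
Set P/P₀ = exp(−z/H) = 0.538, so z = −H ln(0.538).
−ln(0.538) = 0.61990; z = 7679.1 × 0.61990 = 4760.3 m.

z ≈ 4760 m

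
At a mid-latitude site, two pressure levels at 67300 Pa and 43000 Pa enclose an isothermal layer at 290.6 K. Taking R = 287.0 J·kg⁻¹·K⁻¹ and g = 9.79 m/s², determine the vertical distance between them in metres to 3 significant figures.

Hypsometric equation: Δz = (R T̄/g) ln(P₁/P₂).
R T̄/g = 287.0 × 290.6 / 9.79 = 8519.1 m.
ln(67300/43000) = ln(1.5651) = 0.44795.
Δz = 8519.1 × 0.44795 = 3816.1 m.

Δz ≈ 3820 m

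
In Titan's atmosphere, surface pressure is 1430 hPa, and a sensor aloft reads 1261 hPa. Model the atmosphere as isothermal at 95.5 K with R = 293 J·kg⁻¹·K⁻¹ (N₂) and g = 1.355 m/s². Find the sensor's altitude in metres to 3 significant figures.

z ≈ 2600 m

Scale height: H = RT/g = 293 × 95.5 / 1.355 = 20651 m.
Invert the barometric formula: z = H ln(P₀/P).
P₀/P = 1430/1261 = 1.1340; ln(1.1340) = 0.12575.
z = 20651 × 0.12575 = 2596.9 m.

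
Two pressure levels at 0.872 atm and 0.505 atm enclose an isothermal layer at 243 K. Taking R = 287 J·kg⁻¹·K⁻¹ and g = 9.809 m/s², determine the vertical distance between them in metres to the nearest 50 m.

Δz ≈ 3900 m

Hypsometric equation: Δz = (R T̄/g) ln(P₁/P₂).
R T̄/g = 287 × 243 / 9.809 = 7109.9 m.
ln(0.872/0.505) = ln(1.7267) = 0.54621.
Δz = 7109.9 × 0.54621 = 3883.5 m.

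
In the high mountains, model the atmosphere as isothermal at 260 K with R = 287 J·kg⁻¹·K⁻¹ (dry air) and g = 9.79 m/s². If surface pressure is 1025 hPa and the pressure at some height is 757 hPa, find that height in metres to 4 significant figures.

Scale height: H = RT/g = 287 × 260 / 9.79 = 7622.1 m.
Invert the barometric formula: z = H ln(P₀/P).
P₀/P = 1025/757 = 1.3540; ln(1.3540) = 0.30306.
z = 7622.1 × 0.30306 = 2310.0 m.

z ≈ 2310 m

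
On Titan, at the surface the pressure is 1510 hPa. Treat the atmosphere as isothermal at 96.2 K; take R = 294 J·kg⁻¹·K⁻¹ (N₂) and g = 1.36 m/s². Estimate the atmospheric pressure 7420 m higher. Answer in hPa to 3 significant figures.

Scale height: H = RT/g = 294 × 96.2 / 1.36 = 20796 m.
Barometric formula: P = P₀ exp(−z/H).
z/H = 7420.0/20796 = 0.35680; exp(−0.35680) = 0.69991.
P = 1510 × 0.69991 = 1056.9 hPa.

P ≈ 1060 hPa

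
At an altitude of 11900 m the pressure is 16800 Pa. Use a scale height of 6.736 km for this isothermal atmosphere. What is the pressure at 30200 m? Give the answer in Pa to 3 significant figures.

Between two levels, P₂ = P₁ exp(−Δz/H) with Δz = z₂ − z₁.
Δz = 30200 − 11900 = 18300 m; Δz/H = 18300/6736.0 = 2.7167.
P₂ = 16800 × exp(−2.7167) = 16800 × 0.066093 = 1110.4 Pa.

P ≈ 1110 Pa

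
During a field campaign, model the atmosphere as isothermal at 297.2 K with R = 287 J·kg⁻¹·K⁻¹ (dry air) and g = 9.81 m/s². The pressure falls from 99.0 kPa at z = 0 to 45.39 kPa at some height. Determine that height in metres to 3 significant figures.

z ≈ 6780 m

Scale height: H = RT/g = 287 × 297.2 / 9.81 = 8694.8 m.
Invert the barometric formula: z = H ln(P₀/P).
P₀/P = 99.0/45.39 = 2.1811; ln(2.1811) = 0.77983.
z = 8694.8 × 0.77983 = 6780.5 m.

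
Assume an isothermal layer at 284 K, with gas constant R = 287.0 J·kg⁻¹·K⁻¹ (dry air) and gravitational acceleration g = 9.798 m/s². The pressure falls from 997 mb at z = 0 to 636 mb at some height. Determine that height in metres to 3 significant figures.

Scale height: H = RT/g = 287.0 × 284 / 9.798 = 8318.8 m.
Invert the barometric formula: z = H ln(P₀/P).
P₀/P = 997/636 = 1.5676; ln(1.5676) = 0.44955.
z = 8318.8 × 0.44955 = 3739.7 m.

z ≈ 3740 m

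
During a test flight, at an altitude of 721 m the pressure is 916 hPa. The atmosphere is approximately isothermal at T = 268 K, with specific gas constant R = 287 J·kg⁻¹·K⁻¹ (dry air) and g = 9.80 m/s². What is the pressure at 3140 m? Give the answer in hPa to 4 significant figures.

P ≈ 673.0 hPa

Scale height: H = RT/g = 287 × 268 / 9.80 = 7848.6 m.
Between two levels, P₂ = P₁ exp(−Δz/H) with Δz = z₂ − z₁.
Δz = 3140.0 − 721.00 = 2419.0 m; Δz/H = 2419.0/7848.6 = 0.30821.
P₂ = 916 × exp(−0.30821) = 916 × 0.73476 = 673.04 hPa.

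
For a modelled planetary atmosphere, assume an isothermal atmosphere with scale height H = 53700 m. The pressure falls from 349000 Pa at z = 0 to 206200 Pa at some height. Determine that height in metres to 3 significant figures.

z ≈ 28300 m

Invert the barometric formula: z = H ln(P₀/P).
P₀/P = 349000/206200 = 1.6925; ln(1.6925) = 0.52621.
z = 53700 × 0.52621 = 28257 m.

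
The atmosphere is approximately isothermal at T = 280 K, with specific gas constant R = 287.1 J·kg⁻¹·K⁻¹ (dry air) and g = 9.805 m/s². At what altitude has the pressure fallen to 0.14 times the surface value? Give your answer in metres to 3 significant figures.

Scale height: H = RT/g = 287.1 × 280 / 9.805 = 8198.7 m.
Set P/P₀ = exp(−z/H) = 0.14, so z = −H ln(0.14).
−ln(0.14) = 1.9661; z = 8198.7 × 1.9661 = 16119 m.

z ≈ 16100 m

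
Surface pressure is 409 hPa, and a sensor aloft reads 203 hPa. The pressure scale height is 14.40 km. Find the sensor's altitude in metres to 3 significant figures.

Invert the barometric formula: z = H ln(P₀/P).
P₀/P = 409/203 = 2.0148; ln(2.0148) = 0.70052.
z = 14400 × 0.70052 = 10087 m.

z ≈ 10100 m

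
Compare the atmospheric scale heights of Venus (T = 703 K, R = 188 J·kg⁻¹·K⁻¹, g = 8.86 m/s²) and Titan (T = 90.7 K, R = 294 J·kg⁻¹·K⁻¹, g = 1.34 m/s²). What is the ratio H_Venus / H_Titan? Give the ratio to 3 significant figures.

H = RT/g for each body.
H_Venus = 188 × 703 / 8.86 = 14917 m.
H_Titan = 294 × 90.7 / 1.34 = 19900 m.
H_Venus/H_Titan = 14917/19900 = 0.74960.

H_Venus/H_Titan ≈ 0.750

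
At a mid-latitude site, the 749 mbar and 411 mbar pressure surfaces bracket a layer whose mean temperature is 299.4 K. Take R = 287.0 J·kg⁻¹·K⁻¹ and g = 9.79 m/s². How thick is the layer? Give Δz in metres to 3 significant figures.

Δz ≈ 5270 m

Hypsometric equation: Δz = (R T̄/g) ln(P₁/P₂).
R T̄/g = 287.0 × 299.4 / 9.79 = 8777.1 m.
ln(749/411) = ln(1.8224) = 0.60015.
Δz = 8777.1 × 0.60015 = 5267.6 m.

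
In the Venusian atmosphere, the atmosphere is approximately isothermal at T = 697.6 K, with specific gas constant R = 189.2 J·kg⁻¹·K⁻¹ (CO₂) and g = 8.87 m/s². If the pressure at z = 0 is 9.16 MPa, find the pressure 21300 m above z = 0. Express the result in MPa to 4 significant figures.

Scale height: H = RT/g = 189.2 × 697.6 / 8.87 = 14880 m.
Barometric formula: P = P₀ exp(−z/H).
z/H = 21300/14880 = 1.4315; exp(−1.4315) = 0.23895.
P = 9.16 × 0.23895 = 2.1888 MPa.

P ≈ 2.189 MPa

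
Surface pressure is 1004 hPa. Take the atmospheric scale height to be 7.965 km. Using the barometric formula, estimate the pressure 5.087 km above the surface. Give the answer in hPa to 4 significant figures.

Barometric formula: P = P₀ exp(−z/H).
z/H = 5087.0/7965.0 = 0.63867; exp(−0.63867) = 0.52799.
P = 1004 × 0.52799 = 530.10 hPa.

P ≈ 530.1 hPa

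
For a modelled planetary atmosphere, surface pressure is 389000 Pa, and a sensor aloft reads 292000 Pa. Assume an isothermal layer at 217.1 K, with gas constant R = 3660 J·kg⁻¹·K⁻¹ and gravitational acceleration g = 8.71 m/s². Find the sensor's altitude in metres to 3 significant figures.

z ≈ 26200 m

Scale height: H = RT/g = 3660 × 217.1 / 8.71 = 91227 m.
Invert the barometric formula: z = H ln(P₀/P).
P₀/P = 389000/292000 = 1.3322; ln(1.3322) = 0.28683.
z = 91227 × 0.28683 = 26167 m.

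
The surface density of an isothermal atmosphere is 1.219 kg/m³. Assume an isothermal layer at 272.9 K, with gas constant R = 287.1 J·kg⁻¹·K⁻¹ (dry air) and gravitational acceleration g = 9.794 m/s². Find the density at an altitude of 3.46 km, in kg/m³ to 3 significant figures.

ρ ≈ 0.791 kg/m³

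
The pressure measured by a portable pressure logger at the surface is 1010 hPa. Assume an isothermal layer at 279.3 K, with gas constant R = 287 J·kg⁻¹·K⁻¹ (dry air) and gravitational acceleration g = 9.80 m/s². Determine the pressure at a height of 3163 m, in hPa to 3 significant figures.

P ≈ 686 hPa

Scale height: H = RT/g = 287 × 279.3 / 9.80 = 8179.5 m.
Barometric formula: P = P₀ exp(−z/H).
z/H = 3163.0/8179.5 = 0.38670; exp(−0.38670) = 0.67929.
P = 1010 × 0.67929 = 686.08 hPa.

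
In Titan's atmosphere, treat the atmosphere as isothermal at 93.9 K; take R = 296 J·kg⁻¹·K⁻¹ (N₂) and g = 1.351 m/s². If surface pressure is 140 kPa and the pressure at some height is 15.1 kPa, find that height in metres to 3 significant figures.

z ≈ 45800 m

Scale height: H = RT/g = 296 × 93.9 / 1.351 = 20573 m.
Invert the barometric formula: z = H ln(P₀/P).
P₀/P = 140/15.1 = 9.2715; ln(9.2715) = 2.2269.
z = 20573 × 2.2269 = 45814 m.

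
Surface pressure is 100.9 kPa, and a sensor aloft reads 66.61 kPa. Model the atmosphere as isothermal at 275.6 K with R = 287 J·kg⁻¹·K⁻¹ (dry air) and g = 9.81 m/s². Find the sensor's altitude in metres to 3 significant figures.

z ≈ 3350 m

Scale height: H = RT/g = 287 × 275.6 / 9.81 = 8062.9 m.
Invert the barometric formula: z = H ln(P₀/P).
P₀/P = 100.9/66.61 = 1.5148; ln(1.5148) = 0.41528.
z = 8062.9 × 0.41528 = 3348.4 m.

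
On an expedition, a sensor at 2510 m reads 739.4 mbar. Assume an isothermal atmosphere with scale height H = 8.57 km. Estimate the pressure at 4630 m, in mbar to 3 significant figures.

P ≈ 577 mbar

Between two levels, P₂ = P₁ exp(−Δz/H) with Δz = z₂ − z₁.
Δz = 4630.0 − 2510.0 = 2120.0 m; Δz/H = 2120.0/8570.0 = 0.24737.
P₂ = 739.4 × exp(−0.24737) = 739.4 × 0.78085 = 577.36 mbar.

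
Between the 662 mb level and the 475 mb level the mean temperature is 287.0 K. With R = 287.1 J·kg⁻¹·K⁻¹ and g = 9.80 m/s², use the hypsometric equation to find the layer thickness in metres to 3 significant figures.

Hypsometric equation: Δz = (R T̄/g) ln(P₁/P₂).
R T̄/g = 287.1 × 287.0 / 9.80 = 8407.9 m.
ln(662/475) = ln(1.3937) = 0.33196.
Δz = 8407.9 × 0.33196 = 2791.1 m.

Δz ≈ 2790 m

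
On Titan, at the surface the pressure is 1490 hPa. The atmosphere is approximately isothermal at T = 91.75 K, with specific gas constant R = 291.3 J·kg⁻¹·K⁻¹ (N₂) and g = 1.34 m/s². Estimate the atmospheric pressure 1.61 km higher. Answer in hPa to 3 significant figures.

P ≈ 1370 hPa

Scale height: H = RT/g = 291.3 × 91.75 / 1.34 = 19945 m.
Barometric formula: P = P₀ exp(−z/H).
z/H = 1610.0/19945 = 0.080722; exp(−0.080722) = 0.92245.
P = 1490 × 0.92245 = 1374.5 hPa.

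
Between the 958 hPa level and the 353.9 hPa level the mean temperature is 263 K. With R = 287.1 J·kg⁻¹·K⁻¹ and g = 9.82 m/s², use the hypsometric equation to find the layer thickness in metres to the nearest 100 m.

Hypsometric equation: Δz = (R T̄/g) ln(P₁/P₂).
R T̄/g = 287.1 × 263 / 9.82 = 7689.1 m.
ln(958/353.9) = ln(2.7070) = 0.99584.
Δz = 7689.1 × 0.99584 = 7657.1 m.

Δz ≈ 7700 m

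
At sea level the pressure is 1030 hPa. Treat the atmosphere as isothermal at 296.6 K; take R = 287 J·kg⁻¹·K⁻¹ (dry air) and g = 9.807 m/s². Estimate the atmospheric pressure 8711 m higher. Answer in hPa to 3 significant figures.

P ≈ 378 hPa

Scale height: H = RT/g = 287 × 296.6 / 9.807 = 8679.9 m.
Barometric formula: P = P₀ exp(−z/H).
z/H = 8711.0/8679.9 = 1.0036; exp(−1.0036) = 0.36656.
P = 1030 × 0.36656 = 377.56 hPa.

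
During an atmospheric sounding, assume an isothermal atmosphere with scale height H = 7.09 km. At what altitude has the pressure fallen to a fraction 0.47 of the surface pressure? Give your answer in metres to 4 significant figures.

Set P/P₀ = exp(−z/H) = 0.47, so z = −H ln(0.47).
−ln(0.47) = 0.75502; z = 7090.0 × 0.75502 = 5353.1 m.

z ≈ 5353 m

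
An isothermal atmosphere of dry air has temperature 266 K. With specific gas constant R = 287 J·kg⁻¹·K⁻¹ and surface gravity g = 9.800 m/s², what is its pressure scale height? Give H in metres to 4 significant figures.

H ≈ 7790 m

The scale height of an isothermal atmosphere is H = RT/g.
H = 287 × 266 / 9.800 = 76342/9.800 = 7790.0 m.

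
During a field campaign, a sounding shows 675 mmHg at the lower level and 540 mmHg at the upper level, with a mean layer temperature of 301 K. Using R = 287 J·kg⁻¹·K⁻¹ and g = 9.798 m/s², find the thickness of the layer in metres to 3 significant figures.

Hypsometric equation: Δz = (R T̄/g) ln(P₁/P₂).
R T̄/g = 287 × 301 / 9.798 = 8816.8 m.
ln(675/540) = ln(1.2500) = 0.22314.
Δz = 8816.8 × 0.22314 = 1967.4 m.

Δz ≈ 1970 m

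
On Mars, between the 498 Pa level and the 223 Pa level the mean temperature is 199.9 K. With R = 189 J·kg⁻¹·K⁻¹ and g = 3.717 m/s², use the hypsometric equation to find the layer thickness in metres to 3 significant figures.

Hypsometric equation: Δz = (R T̄/g) ln(P₁/P₂).
R T̄/g = 189 × 199.9 / 3.717 = 10164 m.
ln(498/223) = ln(2.2332) = 0.80344.
Δz = 10164 × 0.80344 = 8166.2 m.

Δz ≈ 8170 m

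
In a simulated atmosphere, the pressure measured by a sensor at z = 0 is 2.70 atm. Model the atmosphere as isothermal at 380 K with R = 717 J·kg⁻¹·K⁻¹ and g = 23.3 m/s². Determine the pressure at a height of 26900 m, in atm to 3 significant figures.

P ≈ 0.271 atm

Scale height: H = RT/g = 717 × 380 / 23.3 = 11694 m.
Barometric formula: P = P₀ exp(−z/H).
z/H = 26900/11694 = 2.3003; exp(−2.3003) = 0.10023.
P = 2.70 × 0.10023 = 0.27062 atm.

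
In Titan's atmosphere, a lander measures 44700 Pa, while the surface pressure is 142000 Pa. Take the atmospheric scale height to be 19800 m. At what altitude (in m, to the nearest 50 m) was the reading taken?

z ≈ 22900 m

Invert the barometric formula: z = H ln(P₀/P).
P₀/P = 142000/44700 = 3.1767; ln(3.1767) = 1.1558.
z = 19800 × 1.1558 = 22885 m.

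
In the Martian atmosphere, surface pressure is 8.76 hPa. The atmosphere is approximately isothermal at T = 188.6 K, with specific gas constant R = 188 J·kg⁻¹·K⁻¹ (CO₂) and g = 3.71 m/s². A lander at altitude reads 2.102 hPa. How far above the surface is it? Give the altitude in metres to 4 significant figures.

z ≈ 13640 m

Scale height: H = RT/g = 188 × 188.6 / 3.71 = 9557.1 m.
Invert the barometric formula: z = H ln(P₀/P).
P₀/P = 8.76/2.102 = 4.1675; ln(4.1675) = 1.4273.
z = 9557.1 × 1.4273 = 13641 m.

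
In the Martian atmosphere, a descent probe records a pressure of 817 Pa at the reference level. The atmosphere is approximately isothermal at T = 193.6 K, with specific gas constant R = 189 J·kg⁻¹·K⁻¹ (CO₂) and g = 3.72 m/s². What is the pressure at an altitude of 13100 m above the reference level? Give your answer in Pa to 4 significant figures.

P ≈ 215.7 Pa

Scale height: H = RT/g = 189 × 193.6 / 3.72 = 9836.1 m.
Barometric formula: P = P₀ exp(−z/H).
z/H = 13100/9836.1 = 1.3318; exp(−1.3318) = 0.26400.
P = 817 × 0.26400 = 215.69 Pa.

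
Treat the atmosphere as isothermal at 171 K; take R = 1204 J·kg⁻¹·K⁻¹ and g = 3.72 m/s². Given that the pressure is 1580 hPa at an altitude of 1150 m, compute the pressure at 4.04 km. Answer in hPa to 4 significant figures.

P ≈ 1500 hPa

Scale height: H = RT/g = 1204 × 171 / 3.72 = 55345 m.
Between two levels, P₂ = P₁ exp(−Δz/H) with Δz = z₂ − z₁.
Δz = 4040.0 − 1150.0 = 2890.0 m; Δz/H = 2890.0/55345 = 0.052218.
P₂ = 1580 × exp(−0.052218) = 1580 × 0.94912 = 1499.6 hPa.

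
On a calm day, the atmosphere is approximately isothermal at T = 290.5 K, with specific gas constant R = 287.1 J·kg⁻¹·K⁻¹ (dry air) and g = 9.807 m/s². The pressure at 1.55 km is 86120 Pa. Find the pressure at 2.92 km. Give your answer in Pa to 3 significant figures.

Scale height: H = RT/g = 287.1 × 290.5 / 9.807 = 8504.4 m.
Between two levels, P₂ = P₁ exp(−Δz/H) with Δz = z₂ − z₁.
Δz = 2920.0 − 1550.0 = 1370.0 m; Δz/H = 1370.0/8504.4 = 0.16109.
P₂ = 86120 × exp(−0.16109) = 86120 × 0.85122 = 73307 Pa.

P ≈ 73300 Pa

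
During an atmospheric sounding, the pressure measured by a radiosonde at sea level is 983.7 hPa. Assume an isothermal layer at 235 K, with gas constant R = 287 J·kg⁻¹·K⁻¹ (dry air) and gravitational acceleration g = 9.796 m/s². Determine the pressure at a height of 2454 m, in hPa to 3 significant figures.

Scale height: H = RT/g = 287 × 235 / 9.796 = 6885.0 m.
Barometric formula: P = P₀ exp(−z/H).
z/H = 2454.0/6885.0 = 0.35643; exp(−0.35643) = 0.70017.
P = 983.7 × 0.70017 = 688.76 hPa.

P ≈ 689 hPa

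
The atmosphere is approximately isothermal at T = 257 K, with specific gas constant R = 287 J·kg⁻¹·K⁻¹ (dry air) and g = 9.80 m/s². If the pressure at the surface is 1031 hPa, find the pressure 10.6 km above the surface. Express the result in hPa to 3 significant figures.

Scale height: H = RT/g = 287 × 257 / 9.80 = 7526.4 m.
Barometric formula: P = P₀ exp(−z/H).
z/H = 10600/7526.4 = 1.4084; exp(−1.4084) = 0.24453.
P = 1031 × 0.24453 = 252.11 hPa.

P ≈ 252 hPa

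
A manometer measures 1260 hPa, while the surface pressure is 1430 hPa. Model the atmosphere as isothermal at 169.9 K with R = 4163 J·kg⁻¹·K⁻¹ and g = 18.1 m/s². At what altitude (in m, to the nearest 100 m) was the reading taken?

z ≈ 4900 m

Scale height: H = RT/g = 4163 × 169.9 / 18.1 = 39077 m.
Invert the barometric formula: z = H ln(P₀/P).
P₀/P = 1430/1260 = 1.1349; ln(1.1349) = 0.12654.
z = 39077 × 0.12654 = 4944.8 m.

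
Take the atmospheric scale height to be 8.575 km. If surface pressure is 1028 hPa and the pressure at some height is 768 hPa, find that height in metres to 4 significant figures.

Invert the barometric formula: z = H ln(P₀/P).
P₀/P = 1028/768 = 1.3385; ln(1.3385) = 0.29155.
z = 8575.0 × 0.29155 = 2500.0 m.

z ≈ 2500 m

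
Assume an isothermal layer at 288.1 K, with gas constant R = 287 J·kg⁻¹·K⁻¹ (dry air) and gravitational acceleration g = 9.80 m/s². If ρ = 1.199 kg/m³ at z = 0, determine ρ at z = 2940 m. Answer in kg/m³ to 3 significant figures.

ρ ≈ 0.846 kg/m³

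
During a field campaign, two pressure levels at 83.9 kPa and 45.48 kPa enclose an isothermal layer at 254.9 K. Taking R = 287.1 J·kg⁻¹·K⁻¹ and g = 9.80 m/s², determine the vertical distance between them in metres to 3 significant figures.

Hypsometric equation: Δz = (R T̄/g) ln(P₁/P₂).
R T̄/g = 287.1 × 254.9 / 9.80 = 7467.5 m.
ln(83.9/45.48) = ln(1.8448) = 0.61237.
Δz = 7467.5 × 0.61237 = 4572.9 m.

Δz ≈ 4570 m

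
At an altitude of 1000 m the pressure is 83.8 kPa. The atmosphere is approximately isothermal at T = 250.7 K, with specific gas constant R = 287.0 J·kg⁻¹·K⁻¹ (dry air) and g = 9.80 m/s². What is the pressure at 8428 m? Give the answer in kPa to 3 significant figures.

P ≈ 30.5 kPa

Scale height: H = RT/g = 287.0 × 250.7 / 9.80 = 7341.9 m.
Between two levels, P₂ = P₁ exp(−Δz/H) with Δz = z₂ − z₁.
Δz = 8428.0 − 1000.0 = 7428.0 m; Δz/H = 7428.0/7341.9 = 1.0117.
P₂ = 83.8 × exp(−1.0117) = 83.8 × 0.36360 = 30.470 kPa.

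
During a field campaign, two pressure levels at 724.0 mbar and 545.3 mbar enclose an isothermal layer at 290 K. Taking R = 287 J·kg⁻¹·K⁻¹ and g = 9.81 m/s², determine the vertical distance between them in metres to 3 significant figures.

Δz ≈ 2400 m

Hypsometric equation: Δz = (R T̄/g) ln(P₁/P₂).
R T̄/g = 287 × 290 / 9.81 = 8484.2 m.
ln(724.0/545.3) = ln(1.3277) = 0.28345.
Δz = 8484.2 × 0.28345 = 2404.8 m.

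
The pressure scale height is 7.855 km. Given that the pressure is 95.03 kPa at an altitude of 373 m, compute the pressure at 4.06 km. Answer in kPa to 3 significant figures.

P ≈ 59.4 kPa

Between two levels, P₂ = P₁ exp(−Δz/H) with Δz = z₂ − z₁.
Δz = 4060.0 − 373.00 = 3687.0 m; Δz/H = 3687.0/7855.0 = 0.46938.
P₂ = 95.03 × exp(−0.46938) = 95.03 × 0.62539 = 59.431 kPa.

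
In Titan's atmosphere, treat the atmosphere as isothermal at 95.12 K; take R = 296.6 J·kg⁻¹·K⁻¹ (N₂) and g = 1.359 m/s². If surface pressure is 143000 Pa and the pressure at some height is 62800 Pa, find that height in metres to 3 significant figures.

z ≈ 17100 m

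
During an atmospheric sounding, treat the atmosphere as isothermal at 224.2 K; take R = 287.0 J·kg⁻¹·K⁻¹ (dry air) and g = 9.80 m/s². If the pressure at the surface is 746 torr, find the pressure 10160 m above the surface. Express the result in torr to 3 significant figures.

P ≈ 159 torr

Scale height: H = RT/g = 287.0 × 224.2 / 9.80 = 6565.9 m.
Barometric formula: P = P₀ exp(−z/H).
z/H = 10160/6565.9 = 1.5474; exp(−1.5474) = 0.21280.
P = 746 × 0.21280 = 158.75 torr.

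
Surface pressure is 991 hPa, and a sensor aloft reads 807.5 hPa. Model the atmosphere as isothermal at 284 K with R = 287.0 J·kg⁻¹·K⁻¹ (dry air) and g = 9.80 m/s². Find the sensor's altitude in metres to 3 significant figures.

z ≈ 1700 m

Scale height: H = RT/g = 287.0 × 284 / 9.80 = 8317.1 m.
Invert the barometric formula: z = H ln(P₀/P).
P₀/P = 991/807.5 = 1.2272; ln(1.2272) = 0.20474.
z = 8317.1 × 0.20474 = 1702.8 m.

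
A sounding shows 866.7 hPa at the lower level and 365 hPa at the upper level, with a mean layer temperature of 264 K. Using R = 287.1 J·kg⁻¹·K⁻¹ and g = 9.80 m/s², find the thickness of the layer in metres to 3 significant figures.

Hypsometric equation: Δz = (R T̄/g) ln(P₁/P₂).
R T̄/g = 287.1 × 264 / 9.80 = 7734.1 m.
ln(866.7/365) = ln(2.3745) = 0.86479.
Δz = 7734.1 × 0.86479 = 6688.4 m.

Δz ≈ 6690 m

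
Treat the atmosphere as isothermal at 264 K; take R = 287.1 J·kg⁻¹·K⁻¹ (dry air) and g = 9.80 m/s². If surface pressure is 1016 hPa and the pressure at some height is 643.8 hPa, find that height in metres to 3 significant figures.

Scale height: H = RT/g = 287.1 × 264 / 9.80 = 7734.1 m.
Invert the barometric formula: z = H ln(P₀/P).
P₀/P = 1016/643.8 = 1.5781; ln(1.5781) = 0.45622.
z = 7734.1 × 0.45622 = 3528.5 m.

z ≈ 3530 m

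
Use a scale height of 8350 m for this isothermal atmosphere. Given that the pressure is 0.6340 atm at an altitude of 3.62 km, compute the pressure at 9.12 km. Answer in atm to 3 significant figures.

P ≈ 0.328 atm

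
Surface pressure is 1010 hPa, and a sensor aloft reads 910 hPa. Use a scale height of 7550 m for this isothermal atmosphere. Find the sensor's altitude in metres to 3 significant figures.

z ≈ 787 m

Invert the barometric formula: z = H ln(P₀/P).
P₀/P = 1010/910 = 1.1099; ln(1.1099) = 0.10427.
z = 7550.0 × 0.10427 = 787.24 m.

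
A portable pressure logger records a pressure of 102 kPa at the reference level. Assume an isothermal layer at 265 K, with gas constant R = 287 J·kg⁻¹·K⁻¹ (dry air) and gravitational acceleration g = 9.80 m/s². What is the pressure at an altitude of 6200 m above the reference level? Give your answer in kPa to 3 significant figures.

P ≈ 45.9 kPa

Scale height: H = RT/g = 287 × 265 / 9.80 = 7760.7 m.
Barometric formula: P = P₀ exp(−z/H).
z/H = 6200.0/7760.7 = 0.79890; exp(−0.79890) = 0.44982.
P = 102 × 0.44982 = 45.882 kPa.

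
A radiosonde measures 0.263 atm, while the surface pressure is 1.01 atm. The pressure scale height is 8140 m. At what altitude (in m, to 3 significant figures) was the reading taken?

z ≈ 11000 m

Invert the barometric formula: z = H ln(P₀/P).
P₀/P = 1.01/0.263 = 3.8403; ln(3.8403) = 1.3456.
z = 8140.0 × 1.3456 = 10953 m.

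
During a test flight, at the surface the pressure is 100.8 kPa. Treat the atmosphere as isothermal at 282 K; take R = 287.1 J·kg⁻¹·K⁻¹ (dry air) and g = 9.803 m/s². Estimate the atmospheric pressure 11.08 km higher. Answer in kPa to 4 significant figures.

Scale height: H = RT/g = 287.1 × 282 / 9.803 = 8258.9 m.
Barometric formula: P = P₀ exp(−z/H).
z/H = 11080/8258.9 = 1.3416; exp(−1.3416) = 0.26143.
P = 100.8 × 0.26143 = 26.352 kPa.

P ≈ 26.35 kPa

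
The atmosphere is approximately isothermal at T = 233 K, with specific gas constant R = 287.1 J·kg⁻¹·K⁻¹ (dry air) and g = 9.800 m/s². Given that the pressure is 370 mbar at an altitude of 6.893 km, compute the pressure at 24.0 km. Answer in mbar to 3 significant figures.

Scale height: H = RT/g = 287.1 × 233 / 9.800 = 6825.9 m.
Between two levels, P₂ = P₁ exp(−Δz/H) with Δz = z₂ − z₁.
Δz = 24000 − 6893.0 = 17107 m; Δz/H = 17107/6825.9 = 2.5062.
P₂ = 370 × exp(−2.5062) = 370 × 0.081578 = 30.184 mbar.

P ≈ 30.2 mbar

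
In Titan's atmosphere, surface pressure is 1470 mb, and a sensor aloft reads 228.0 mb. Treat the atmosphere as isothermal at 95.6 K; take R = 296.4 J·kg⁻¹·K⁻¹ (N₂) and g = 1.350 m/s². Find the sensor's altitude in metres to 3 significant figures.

Scale height: H = RT/g = 296.4 × 95.6 / 1.350 = 20990 m.
Invert the barometric formula: z = H ln(P₀/P).
P₀/P = 1470/228.0 = 6.4474; ln(6.4474) = 1.8637.
z = 20990 × 1.8637 = 39119 m.

z ≈ 39100 m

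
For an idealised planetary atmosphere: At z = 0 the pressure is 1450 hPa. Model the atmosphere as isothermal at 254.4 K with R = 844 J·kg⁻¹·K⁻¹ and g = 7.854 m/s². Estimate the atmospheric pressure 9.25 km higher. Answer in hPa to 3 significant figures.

Scale height: H = RT/g = 844 × 254.4 / 7.854 = 27338 m.
Barometric formula: P = P₀ exp(−z/H).
z/H = 9250.0/27338 = 0.33836; exp(−0.33836) = 0.71294.
P = 1450 × 0.71294 = 1033.8 hPa.

P ≈ 1030 hPa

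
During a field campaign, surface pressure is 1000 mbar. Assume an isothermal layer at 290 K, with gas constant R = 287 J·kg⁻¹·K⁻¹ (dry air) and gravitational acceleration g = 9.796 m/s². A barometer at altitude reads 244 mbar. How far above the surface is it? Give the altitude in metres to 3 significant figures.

z ≈ 12000 m

Scale height: H = RT/g = 287 × 290 / 9.796 = 8496.3 m.
Invert the barometric formula: z = H ln(P₀/P).
P₀/P = 1000/244 = 4.0984; ln(4.0984) = 1.4106.
z = 8496.3 × 1.4106 = 11985 m.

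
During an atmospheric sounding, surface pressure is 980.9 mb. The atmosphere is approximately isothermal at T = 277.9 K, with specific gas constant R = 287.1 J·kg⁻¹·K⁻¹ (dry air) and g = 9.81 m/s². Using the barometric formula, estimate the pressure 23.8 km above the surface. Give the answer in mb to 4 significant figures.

P ≈ 52.57 mb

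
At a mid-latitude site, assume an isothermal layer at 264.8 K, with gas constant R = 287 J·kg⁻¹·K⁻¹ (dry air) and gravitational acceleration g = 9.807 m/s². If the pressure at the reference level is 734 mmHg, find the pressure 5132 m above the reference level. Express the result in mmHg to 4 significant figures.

Scale height: H = RT/g = 287 × 264.8 / 9.807 = 7749.3 m.
Barometric formula: P = P₀ exp(−z/H).
z/H = 5132.0/7749.3 = 0.66225; exp(−0.66225) = 0.51569.
P = 734 × 0.51569 = 378.52 mmHg.

P ≈ 378.5 mmHg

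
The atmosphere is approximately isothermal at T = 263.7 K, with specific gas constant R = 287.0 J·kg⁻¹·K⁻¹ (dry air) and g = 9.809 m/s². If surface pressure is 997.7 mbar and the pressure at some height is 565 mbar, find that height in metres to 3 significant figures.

z ≈ 4390 m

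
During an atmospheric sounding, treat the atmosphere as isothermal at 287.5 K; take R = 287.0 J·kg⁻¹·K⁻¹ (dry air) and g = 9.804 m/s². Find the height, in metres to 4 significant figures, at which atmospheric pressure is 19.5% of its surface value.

Scale height: H = RT/g = 287.0 × 287.5 / 9.804 = 8416.2 m.
Set P/P₀ = exp(−z/H) = 0.195, so z = −H ln(0.195).
−ln(0.195) = 1.6348; z = 8416.2 × 1.6348 = 13759 m.

z ≈ 13760 m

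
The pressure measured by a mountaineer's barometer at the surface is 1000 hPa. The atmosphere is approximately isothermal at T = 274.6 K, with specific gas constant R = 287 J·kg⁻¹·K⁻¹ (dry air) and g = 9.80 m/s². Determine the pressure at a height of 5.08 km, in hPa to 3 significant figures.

P ≈ 532 hPa

Scale height: H = RT/g = 287 × 274.6 / 9.80 = 8041.9 m.
Barometric formula: P = P₀ exp(−z/H).
z/H = 5080.0/8041.9 = 0.63169; exp(−0.63169) = 0.53169.
P = 1000 × 0.53169 = 531.69 hPa.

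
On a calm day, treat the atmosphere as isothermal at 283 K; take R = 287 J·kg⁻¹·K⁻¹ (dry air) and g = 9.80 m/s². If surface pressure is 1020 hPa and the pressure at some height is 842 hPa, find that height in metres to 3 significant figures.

z ≈ 1590 m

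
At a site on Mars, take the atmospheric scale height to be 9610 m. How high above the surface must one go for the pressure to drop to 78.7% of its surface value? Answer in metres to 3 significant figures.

Set P/P₀ = exp(−z/H) = 0.787, so z = −H ln(0.787).
−ln(0.787) = 0.23953; z = 9610.0 × 0.23953 = 2301.9 m.

z ≈ 2300 m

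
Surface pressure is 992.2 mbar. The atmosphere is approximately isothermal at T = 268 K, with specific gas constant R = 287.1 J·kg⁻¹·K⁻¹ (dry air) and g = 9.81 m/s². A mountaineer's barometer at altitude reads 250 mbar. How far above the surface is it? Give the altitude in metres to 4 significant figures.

z ≈ 10810 m

Scale height: H = RT/g = 287.1 × 268 / 9.81 = 7843.3 m.
Invert the barometric formula: z = H ln(P₀/P).
P₀/P = 992.2/250 = 3.9688; ln(3.9688) = 1.3785.
z = 7843.3 × 1.3785 = 10812 m.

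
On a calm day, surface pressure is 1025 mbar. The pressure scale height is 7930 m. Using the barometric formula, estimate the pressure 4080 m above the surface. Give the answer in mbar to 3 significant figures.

Barometric formula: P = P₀ exp(−z/H).
z/H = 4080.0/7930.0 = 0.51450; exp(−0.51450) = 0.59780.
P = 1025 × 0.59780 = 612.75 mbar.

P ≈ 613 mbar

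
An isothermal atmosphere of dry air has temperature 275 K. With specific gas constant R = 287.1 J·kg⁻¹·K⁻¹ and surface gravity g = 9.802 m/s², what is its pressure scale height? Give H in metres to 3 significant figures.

The scale height of an isothermal atmosphere is H = RT/g.
H = 287.1 × 275 / 9.802 = 78952/9.802 = 8054.7 m.

H ≈ 8050 m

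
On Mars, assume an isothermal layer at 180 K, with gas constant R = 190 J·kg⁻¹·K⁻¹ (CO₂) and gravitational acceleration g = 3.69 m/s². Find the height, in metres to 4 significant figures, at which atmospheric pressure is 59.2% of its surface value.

z ≈ 4859 m

Scale height: H = RT/g = 190 × 180 / 3.69 = 9268.3 m.
Set P/P₀ = exp(−z/H) = 0.592, so z = −H ln(0.592).
−ln(0.592) = 0.52425; z = 9268.3 × 0.52425 = 4858.9 m.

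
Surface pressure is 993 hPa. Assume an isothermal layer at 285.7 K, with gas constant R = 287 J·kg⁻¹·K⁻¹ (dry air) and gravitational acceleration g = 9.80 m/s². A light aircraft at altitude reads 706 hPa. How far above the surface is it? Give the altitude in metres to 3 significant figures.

Scale height: H = RT/g = 287 × 285.7 / 9.80 = 8366.9 m.
Invert the barometric formula: z = H ln(P₀/P).
P₀/P = 993/706 = 1.4065; ln(1.4065) = 0.34110.
z = 8366.9 × 0.34110 = 2853.9 m.

z ≈ 2850 m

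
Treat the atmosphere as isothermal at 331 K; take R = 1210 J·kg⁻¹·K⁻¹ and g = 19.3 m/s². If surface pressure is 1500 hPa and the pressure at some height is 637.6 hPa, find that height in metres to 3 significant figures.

Scale height: H = RT/g = 1210 × 331 / 19.3 = 20752 m.
Invert the barometric formula: z = H ln(P₀/P).
P₀/P = 1500/637.6 = 2.3526; ln(2.3526) = 0.85552.
z = 20752 × 0.85552 = 17754 m.

z ≈ 17800 m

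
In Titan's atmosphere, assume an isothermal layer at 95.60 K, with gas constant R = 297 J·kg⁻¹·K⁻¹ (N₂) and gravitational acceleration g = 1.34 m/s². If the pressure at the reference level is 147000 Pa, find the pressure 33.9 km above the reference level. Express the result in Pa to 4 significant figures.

P ≈ 29680 Pa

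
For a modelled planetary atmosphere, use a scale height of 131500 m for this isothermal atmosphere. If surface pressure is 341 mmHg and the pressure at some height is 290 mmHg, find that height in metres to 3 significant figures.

Invert the barometric formula: z = H ln(P₀/P).
P₀/P = 341/290 = 1.1759; ln(1.1759) = 0.16203.
z = 131500 × 0.16203 = 21307 m.

z ≈ 21300 m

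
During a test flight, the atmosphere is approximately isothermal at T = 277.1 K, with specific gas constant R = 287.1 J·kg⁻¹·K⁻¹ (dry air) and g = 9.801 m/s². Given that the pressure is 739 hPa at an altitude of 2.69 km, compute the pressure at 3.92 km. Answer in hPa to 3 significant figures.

Scale height: H = RT/g = 287.1 × 277.1 / 9.801 = 8117.1 m.
Between two levels, P₂ = P₁ exp(−Δz/H) with Δz = z₂ − z₁.
Δz = 3920.0 − 2690.0 = 1230.0 m; Δz/H = 1230.0/8117.1 = 0.15153.
P₂ = 739 × exp(−0.15153) = 739 × 0.85939 = 635.09 hPa.

P ≈ 635 hPa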